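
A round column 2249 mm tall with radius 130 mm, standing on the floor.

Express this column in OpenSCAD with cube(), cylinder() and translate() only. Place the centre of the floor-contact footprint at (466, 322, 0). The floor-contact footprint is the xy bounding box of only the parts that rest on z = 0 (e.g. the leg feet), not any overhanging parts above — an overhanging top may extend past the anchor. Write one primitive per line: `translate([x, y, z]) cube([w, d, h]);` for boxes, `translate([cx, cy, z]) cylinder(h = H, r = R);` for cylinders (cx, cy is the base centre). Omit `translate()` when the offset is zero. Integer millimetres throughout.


translate([466, 322, 0]) cylinder(h = 2249, r = 130);


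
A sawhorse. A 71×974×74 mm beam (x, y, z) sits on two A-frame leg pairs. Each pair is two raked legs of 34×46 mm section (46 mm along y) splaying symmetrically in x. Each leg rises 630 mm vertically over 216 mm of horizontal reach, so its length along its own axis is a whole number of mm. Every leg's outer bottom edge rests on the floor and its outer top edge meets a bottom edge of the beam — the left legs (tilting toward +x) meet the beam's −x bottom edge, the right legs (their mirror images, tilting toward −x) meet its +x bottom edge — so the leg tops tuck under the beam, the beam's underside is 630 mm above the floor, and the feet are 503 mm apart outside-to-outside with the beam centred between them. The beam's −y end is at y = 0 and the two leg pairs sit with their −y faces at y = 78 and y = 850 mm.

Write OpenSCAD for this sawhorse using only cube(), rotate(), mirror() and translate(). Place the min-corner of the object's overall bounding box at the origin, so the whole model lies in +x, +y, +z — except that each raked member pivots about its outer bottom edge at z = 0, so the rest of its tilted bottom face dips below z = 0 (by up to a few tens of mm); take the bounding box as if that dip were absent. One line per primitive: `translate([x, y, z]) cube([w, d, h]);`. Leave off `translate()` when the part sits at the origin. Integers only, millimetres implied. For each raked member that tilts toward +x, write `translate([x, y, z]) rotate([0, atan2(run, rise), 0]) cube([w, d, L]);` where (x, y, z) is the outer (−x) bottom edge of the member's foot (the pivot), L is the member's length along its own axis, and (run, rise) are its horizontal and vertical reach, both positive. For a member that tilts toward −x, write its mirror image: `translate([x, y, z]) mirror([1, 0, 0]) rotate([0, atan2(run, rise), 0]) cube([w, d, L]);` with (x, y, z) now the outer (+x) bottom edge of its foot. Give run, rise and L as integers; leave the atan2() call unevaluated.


translate([216, 0, 630]) cube([71, 974, 74]);
translate([0, 78, 0]) rotate([0, atan2(216, 630), 0]) cube([34, 46, 666]);
translate([503, 78, 0]) mirror([1, 0, 0]) rotate([0, atan2(216, 630), 0]) cube([34, 46, 666]);
translate([0, 850, 0]) rotate([0, atan2(216, 630), 0]) cube([34, 46, 666]);
translate([503, 850, 0]) mirror([1, 0, 0]) rotate([0, atan2(216, 630), 0]) cube([34, 46, 666]);


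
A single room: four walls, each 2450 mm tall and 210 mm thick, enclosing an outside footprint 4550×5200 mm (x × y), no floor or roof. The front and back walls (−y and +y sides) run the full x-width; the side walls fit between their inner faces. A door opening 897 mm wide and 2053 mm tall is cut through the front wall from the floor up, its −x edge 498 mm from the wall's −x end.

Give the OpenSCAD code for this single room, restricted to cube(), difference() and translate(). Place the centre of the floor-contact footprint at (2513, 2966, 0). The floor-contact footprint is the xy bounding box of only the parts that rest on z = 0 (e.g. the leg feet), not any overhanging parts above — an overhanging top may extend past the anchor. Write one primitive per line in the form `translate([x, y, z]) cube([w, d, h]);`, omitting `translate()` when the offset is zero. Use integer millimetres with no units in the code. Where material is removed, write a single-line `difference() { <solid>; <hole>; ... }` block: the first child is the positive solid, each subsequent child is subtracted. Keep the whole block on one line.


difference() { translate([238, 366, 0]) cube([4550, 210, 2450]); translate([736, 366, 0]) cube([897, 210, 2053]); }
translate([238, 5356, 0]) cube([4550, 210, 2450]);
translate([238, 576, 0]) cube([210, 4780, 2450]);
translate([4578, 576, 0]) cube([210, 4780, 2450]);


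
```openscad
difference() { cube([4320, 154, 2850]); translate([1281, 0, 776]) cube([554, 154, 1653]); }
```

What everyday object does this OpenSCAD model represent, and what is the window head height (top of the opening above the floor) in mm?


A wall with a window opening. The window head height is 2429 mm.

A wall with a rectangular opening subtracted — a window. Sill at z = 776, opening 1653 mm tall, so the head is at 776 + 1653 = 2429 mm.


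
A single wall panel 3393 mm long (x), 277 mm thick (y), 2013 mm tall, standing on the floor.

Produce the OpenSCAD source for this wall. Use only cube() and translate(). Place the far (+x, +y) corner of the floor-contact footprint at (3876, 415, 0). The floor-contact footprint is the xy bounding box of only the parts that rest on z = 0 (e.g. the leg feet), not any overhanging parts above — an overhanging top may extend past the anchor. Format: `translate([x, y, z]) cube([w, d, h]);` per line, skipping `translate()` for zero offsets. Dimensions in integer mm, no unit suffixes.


translate([483, 138, 0]) cube([3393, 277, 2013]);


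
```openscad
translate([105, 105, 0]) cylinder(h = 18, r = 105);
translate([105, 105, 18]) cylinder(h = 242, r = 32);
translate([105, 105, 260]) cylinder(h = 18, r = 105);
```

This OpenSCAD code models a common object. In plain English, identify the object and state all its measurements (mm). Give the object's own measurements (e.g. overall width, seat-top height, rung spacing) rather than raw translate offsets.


A spool: two coaxial disc flanges of radius 105 mm and thickness 18 mm, joined by a core cylinder of radius 32 mm and height 242 mm. The lower flange rests on z = 0 and the three cylinders share a vertical axis.


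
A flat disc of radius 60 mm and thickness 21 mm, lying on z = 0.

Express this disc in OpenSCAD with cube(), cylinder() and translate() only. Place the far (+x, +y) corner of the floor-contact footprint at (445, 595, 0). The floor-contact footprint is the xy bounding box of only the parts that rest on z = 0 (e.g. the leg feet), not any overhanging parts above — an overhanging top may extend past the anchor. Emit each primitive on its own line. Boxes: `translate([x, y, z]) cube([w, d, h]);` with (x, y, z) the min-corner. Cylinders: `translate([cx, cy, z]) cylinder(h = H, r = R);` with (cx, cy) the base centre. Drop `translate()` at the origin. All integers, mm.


translate([385, 535, 0]) cylinder(h = 21, r = 60);


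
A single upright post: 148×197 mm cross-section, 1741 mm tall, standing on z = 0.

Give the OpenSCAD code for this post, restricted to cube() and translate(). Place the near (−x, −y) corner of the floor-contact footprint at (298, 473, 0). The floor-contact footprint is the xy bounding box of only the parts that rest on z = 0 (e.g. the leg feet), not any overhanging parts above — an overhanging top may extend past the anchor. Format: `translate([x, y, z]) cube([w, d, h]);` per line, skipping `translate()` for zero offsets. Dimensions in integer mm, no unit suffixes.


translate([298, 473, 0]) cube([148, 197, 1741]);


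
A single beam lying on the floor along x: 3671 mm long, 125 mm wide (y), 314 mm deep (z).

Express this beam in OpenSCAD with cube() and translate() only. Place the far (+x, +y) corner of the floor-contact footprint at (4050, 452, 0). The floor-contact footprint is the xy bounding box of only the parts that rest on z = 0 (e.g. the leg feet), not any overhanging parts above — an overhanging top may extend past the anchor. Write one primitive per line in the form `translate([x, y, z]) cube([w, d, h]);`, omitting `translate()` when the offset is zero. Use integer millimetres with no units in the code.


translate([379, 327, 0]) cube([3671, 125, 314]);


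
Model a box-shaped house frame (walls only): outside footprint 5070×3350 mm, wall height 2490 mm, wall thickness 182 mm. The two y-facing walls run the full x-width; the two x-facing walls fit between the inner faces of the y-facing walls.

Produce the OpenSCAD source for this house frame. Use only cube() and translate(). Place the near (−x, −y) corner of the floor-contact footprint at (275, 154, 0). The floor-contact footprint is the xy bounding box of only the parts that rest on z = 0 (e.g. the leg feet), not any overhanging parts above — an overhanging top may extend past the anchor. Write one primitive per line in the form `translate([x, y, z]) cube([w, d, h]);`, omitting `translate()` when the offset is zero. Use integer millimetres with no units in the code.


translate([275, 154, 0]) cube([5070, 182, 2490]);
translate([275, 3322, 0]) cube([5070, 182, 2490]);
translate([275, 336, 0]) cube([182, 2986, 2490]);
translate([5163, 336, 0]) cube([182, 2986, 2490]);


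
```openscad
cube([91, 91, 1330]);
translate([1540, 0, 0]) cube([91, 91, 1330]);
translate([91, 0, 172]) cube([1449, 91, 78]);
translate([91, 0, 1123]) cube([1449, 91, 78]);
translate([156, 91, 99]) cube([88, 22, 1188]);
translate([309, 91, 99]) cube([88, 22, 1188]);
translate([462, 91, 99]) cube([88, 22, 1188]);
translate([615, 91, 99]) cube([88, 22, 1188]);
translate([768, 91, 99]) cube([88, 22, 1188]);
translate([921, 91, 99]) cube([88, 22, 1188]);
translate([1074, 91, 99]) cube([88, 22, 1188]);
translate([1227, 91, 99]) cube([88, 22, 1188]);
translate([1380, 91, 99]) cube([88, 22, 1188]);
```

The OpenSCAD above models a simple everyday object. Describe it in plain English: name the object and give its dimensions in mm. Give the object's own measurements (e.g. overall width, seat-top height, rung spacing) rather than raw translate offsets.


A fence section. Two 91×91 mm posts, 1330 mm tall, stand on the floor with a clear span of 1449 mm between their inner faces. Two horizontal rails of 91×78 mm section span the gap between the posts with their undersides at z = 172 mm and z = 1123 mm, flush with the posts' −y face. 9 pickets, each 88 mm wide, 22 mm thick and 1188 mm tall, are fixed to the +y face of the rails with their bottoms at z = 99 mm, spaced across the span with a 65 mm gap after the −x post and between neighbouring pickets, with 72 mm left before the +x post.


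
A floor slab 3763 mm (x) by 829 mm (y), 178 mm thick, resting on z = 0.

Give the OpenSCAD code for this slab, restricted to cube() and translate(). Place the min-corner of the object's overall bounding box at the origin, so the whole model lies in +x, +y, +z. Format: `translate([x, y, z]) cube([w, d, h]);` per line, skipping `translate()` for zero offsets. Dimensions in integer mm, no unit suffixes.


cube([3763, 829, 178]);


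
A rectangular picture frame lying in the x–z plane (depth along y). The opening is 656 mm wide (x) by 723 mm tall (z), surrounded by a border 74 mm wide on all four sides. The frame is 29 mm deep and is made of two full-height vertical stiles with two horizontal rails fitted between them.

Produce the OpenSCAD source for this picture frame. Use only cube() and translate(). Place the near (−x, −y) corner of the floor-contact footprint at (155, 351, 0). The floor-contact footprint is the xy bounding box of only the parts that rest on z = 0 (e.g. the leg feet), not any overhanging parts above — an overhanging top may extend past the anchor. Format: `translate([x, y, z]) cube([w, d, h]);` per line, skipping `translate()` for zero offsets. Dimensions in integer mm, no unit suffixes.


translate([155, 351, 0]) cube([74, 29, 871]);
translate([885, 351, 0]) cube([74, 29, 871]);
translate([229, 351, 0]) cube([656, 29, 74]);
translate([229, 351, 797]) cube([656, 29, 74]);


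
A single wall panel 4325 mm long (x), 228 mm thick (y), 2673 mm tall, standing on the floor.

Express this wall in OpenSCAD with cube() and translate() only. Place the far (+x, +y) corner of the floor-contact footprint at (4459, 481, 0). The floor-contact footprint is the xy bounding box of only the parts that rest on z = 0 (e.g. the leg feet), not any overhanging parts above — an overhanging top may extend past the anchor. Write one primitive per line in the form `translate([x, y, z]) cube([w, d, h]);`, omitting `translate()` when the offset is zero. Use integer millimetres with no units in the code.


translate([134, 253, 0]) cube([4325, 228, 2673]);


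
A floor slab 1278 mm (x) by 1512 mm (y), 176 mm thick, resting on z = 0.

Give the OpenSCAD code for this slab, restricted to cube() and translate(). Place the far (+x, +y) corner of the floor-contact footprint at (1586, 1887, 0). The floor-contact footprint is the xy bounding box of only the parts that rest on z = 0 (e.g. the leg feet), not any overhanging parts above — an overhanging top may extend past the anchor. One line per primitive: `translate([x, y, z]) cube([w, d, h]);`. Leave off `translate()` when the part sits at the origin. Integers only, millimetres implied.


translate([308, 375, 0]) cube([1278, 1512, 176]);


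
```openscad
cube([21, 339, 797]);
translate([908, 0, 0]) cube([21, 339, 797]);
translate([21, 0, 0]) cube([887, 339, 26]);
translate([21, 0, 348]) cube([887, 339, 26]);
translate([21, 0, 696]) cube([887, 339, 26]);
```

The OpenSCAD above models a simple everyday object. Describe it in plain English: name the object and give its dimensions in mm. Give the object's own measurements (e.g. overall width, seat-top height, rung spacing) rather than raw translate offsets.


An open bookshelf. Two side panels, each 21 mm thick, 339 mm deep and 797 mm tall, stand 929 mm apart (outside-to-outside). Between them sit 3 shelves, each 26 mm thick and 339 mm deep, spanning the full gap between the sides. The bottom shelf rests on the floor (its underside at z = 0) and the clear gap between one shelf's top and the next shelf's underside is 322 mm.


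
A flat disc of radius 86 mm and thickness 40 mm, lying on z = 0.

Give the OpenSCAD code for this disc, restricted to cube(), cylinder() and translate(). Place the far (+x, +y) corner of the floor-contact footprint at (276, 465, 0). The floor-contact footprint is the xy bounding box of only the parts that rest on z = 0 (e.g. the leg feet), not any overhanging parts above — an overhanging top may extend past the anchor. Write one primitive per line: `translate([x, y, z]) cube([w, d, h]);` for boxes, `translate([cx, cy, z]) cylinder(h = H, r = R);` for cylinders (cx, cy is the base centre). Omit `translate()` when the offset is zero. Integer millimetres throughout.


translate([190, 379, 0]) cylinder(h = 40, r = 86);


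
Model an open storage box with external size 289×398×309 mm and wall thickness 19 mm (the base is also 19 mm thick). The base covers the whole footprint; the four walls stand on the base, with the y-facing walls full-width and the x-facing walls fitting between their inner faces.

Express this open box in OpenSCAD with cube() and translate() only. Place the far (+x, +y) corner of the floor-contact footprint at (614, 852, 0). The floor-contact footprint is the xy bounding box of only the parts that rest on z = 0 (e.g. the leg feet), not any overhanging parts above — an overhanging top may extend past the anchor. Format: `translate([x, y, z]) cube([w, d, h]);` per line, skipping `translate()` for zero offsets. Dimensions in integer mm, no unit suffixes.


translate([325, 454, 0]) cube([289, 398, 19]);
translate([325, 454, 19]) cube([289, 19, 290]);
translate([325, 833, 19]) cube([289, 19, 290]);
translate([325, 473, 19]) cube([19, 360, 290]);
translate([595, 473, 19]) cube([19, 360, 290]);


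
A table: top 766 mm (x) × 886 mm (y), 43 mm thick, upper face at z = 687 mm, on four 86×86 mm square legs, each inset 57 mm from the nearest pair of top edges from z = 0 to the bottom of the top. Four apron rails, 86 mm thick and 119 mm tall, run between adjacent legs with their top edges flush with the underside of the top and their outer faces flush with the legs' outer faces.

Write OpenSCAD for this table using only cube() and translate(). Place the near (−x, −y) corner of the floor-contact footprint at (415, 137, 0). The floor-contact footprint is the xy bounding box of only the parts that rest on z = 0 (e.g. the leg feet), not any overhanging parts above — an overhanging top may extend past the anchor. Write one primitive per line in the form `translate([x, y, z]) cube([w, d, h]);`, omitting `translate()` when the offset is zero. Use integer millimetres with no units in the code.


// leg_h = 687 - 43 = 644
// apron z = 644 - 119 = 525
translate([358, 80, 644]) cube([766, 886, 43]);
translate([415, 137, 0]) cube([86, 86, 644]);
translate([981, 137, 0]) cube([86, 86, 644]);
translate([415, 823, 0]) cube([86, 86, 644]);
translate([981, 823, 0]) cube([86, 86, 644]);
translate([501, 137, 525]) cube([480, 86, 119]);
translate([501, 823, 525]) cube([480, 86, 119]);
translate([415, 223, 525]) cube([86, 600, 119]);
translate([981, 223, 525]) cube([86, 600, 119]);


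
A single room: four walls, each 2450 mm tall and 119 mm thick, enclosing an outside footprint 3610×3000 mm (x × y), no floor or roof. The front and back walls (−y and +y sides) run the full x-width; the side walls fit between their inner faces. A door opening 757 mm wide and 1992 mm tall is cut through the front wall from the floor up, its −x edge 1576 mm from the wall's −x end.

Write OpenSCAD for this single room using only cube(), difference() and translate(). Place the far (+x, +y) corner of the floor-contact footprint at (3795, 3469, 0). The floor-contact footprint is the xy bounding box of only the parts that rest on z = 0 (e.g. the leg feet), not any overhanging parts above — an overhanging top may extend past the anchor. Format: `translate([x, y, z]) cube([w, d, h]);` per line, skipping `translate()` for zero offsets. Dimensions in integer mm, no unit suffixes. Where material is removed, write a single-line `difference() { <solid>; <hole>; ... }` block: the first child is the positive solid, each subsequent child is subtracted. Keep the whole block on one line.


difference() { translate([185, 469, 0]) cube([3610, 119, 2450]); translate([1761, 469, 0]) cube([757, 119, 1992]); }
translate([185, 3350, 0]) cube([3610, 119, 2450]);
translate([185, 588, 0]) cube([119, 2762, 2450]);
translate([3676, 588, 0]) cube([119, 2762, 2450]);


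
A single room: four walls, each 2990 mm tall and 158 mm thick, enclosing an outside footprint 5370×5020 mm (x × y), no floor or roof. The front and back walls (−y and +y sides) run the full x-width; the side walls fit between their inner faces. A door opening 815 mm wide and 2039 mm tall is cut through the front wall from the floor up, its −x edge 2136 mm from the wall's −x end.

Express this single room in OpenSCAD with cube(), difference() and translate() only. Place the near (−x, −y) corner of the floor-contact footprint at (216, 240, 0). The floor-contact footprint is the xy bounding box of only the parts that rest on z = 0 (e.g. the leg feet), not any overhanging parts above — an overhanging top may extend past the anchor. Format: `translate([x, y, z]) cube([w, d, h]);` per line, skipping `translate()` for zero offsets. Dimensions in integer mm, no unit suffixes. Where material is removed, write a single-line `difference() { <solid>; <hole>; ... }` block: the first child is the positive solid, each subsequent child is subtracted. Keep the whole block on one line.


difference() { translate([216, 240, 0]) cube([5370, 158, 2990]); translate([2352, 240, 0]) cube([815, 158, 2039]); }
translate([216, 5102, 0]) cube([5370, 158, 2990]);
translate([216, 398, 0]) cube([158, 4704, 2990]);
translate([5428, 398, 0]) cube([158, 4704, 2990]);


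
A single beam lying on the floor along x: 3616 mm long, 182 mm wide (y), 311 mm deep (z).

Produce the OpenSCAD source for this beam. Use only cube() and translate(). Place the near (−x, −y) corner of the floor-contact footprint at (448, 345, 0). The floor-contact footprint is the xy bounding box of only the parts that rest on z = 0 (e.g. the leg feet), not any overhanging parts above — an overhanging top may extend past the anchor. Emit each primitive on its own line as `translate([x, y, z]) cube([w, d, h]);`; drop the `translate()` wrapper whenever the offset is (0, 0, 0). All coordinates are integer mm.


translate([448, 345, 0]) cube([3616, 182, 311]);


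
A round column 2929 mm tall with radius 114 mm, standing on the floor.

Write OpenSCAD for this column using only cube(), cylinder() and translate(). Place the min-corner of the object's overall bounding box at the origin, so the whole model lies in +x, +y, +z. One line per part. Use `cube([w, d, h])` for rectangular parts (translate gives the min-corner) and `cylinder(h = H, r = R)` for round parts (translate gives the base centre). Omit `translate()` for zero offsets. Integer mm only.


translate([114, 114, 0]) cylinder(h = 2929, r = 114);


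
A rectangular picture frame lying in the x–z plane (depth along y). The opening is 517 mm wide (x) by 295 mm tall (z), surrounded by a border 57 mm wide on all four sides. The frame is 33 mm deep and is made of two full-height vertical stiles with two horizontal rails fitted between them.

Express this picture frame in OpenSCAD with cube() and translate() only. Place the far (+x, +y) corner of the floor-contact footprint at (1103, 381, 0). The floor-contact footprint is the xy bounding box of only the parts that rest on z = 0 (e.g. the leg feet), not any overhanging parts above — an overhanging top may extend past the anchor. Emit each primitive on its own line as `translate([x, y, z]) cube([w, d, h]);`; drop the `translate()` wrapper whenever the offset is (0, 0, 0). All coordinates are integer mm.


translate([472, 348, 0]) cube([57, 33, 409]);
translate([1046, 348, 0]) cube([57, 33, 409]);
translate([529, 348, 0]) cube([517, 33, 57]);
translate([529, 348, 352]) cube([517, 33, 57]);


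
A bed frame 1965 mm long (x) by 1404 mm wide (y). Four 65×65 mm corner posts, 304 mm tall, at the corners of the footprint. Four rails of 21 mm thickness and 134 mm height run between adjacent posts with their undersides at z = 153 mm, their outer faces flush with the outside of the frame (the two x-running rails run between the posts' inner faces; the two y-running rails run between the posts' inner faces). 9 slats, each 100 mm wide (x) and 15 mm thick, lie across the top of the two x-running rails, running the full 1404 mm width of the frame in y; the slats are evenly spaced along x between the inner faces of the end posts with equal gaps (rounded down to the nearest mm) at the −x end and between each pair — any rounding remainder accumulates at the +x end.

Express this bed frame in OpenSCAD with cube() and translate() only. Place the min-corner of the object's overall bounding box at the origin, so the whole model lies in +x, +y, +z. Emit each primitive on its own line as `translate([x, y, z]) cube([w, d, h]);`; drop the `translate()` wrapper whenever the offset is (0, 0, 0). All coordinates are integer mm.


cube([65, 65, 304]);
translate([0, 1339, 0]) cube([65, 65, 304]);
translate([1900, 0, 0]) cube([65, 65, 304]);
translate([1900, 1339, 0]) cube([65, 65, 304]);
translate([65, 0, 153]) cube([1835, 21, 134]);
translate([65, 1383, 153]) cube([1835, 21, 134]);
translate([0, 65, 153]) cube([21, 1274, 134]);
translate([1944, 65, 153]) cube([21, 1274, 134]);
translate([158, 0, 287]) cube([100, 1404, 15]);
translate([351, 0, 287]) cube([100, 1404, 15]);
translate([544, 0, 287]) cube([100, 1404, 15]);
translate([737, 0, 287]) cube([100, 1404, 15]);
translate([930, 0, 287]) cube([100, 1404, 15]);
translate([1123, 0, 287]) cube([100, 1404, 15]);
translate([1316, 0, 287]) cube([100, 1404, 15]);
translate([1509, 0, 287]) cube([100, 1404, 15]);
translate([1702, 0, 287]) cube([100, 1404, 15]);


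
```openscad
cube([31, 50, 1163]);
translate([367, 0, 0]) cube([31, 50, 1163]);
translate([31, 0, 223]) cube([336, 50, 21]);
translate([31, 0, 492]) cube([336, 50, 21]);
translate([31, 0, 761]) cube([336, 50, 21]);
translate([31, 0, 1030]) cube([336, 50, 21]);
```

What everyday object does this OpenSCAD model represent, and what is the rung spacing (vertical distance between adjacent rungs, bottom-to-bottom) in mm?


A ladder. The rung spacing is 269 mm.

Two tall 31×50 posts with 4 short bars between them — a ladder. Adjacent rungs sit at z = 223 and z = 492, so the spacing is 492 − 223 = 269 mm.


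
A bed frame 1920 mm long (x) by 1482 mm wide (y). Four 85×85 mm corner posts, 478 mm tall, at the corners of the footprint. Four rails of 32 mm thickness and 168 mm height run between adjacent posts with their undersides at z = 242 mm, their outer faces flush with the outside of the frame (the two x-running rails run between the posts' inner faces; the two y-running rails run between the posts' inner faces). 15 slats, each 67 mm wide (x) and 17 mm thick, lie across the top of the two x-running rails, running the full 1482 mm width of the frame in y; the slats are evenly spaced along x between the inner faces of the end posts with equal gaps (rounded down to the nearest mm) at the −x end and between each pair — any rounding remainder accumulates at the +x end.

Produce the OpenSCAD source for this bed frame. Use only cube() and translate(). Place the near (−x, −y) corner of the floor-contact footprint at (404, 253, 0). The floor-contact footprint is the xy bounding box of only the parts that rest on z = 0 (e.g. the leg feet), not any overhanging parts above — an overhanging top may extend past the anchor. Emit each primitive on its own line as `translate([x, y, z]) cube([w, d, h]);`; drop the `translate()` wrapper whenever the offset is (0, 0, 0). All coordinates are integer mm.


translate([404, 253, 0]) cube([85, 85, 478]);
translate([404, 1650, 0]) cube([85, 85, 478]);
translate([2239, 253, 0]) cube([85, 85, 478]);
translate([2239, 1650, 0]) cube([85, 85, 478]);
translate([489, 253, 242]) cube([1750, 32, 168]);
translate([489, 1703, 242]) cube([1750, 32, 168]);
translate([404, 338, 242]) cube([32, 1312, 168]);
translate([2292, 338, 242]) cube([32, 1312, 168]);
translate([535, 253, 410]) cube([67, 1482, 17]);
translate([648, 253, 410]) cube([67, 1482, 17]);
translate([761, 253, 410]) cube([67, 1482, 17]);
translate([874, 253, 410]) cube([67, 1482, 17]);
translate([987, 253, 410]) cube([67, 1482, 17]);
translate([1100, 253, 410]) cube([67, 1482, 17]);
translate([1213, 253, 410]) cube([67, 1482, 17]);
translate([1326, 253, 410]) cube([67, 1482, 17]);
translate([1439, 253, 410]) cube([67, 1482, 17]);
translate([1552, 253, 410]) cube([67, 1482, 17]);
translate([1665, 253, 410]) cube([67, 1482, 17]);
translate([1778, 253, 410]) cube([67, 1482, 17]);
translate([1891, 253, 410]) cube([67, 1482, 17]);
translate([2004, 253, 410]) cube([67, 1482, 17]);
translate([2117, 253, 410]) cube([67, 1482, 17]);


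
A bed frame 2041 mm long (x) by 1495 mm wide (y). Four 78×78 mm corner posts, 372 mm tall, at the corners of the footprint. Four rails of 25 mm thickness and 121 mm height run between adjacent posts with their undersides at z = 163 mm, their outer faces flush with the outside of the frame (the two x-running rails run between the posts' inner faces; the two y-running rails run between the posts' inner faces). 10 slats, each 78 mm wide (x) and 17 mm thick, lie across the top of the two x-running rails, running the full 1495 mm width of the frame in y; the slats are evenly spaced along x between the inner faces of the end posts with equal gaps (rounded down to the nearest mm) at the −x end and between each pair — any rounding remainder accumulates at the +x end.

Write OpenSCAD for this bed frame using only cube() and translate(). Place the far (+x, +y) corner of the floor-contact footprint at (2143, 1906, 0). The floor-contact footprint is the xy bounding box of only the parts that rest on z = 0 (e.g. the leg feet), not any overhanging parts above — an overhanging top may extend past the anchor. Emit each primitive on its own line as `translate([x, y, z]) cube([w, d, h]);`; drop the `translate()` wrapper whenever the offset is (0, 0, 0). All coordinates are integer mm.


translate([102, 411, 0]) cube([78, 78, 372]);
translate([102, 1828, 0]) cube([78, 78, 372]);
translate([2065, 411, 0]) cube([78, 78, 372]);
translate([2065, 1828, 0]) cube([78, 78, 372]);
translate([180, 411, 163]) cube([1885, 25, 121]);
translate([180, 1881, 163]) cube([1885, 25, 121]);
translate([102, 489, 163]) cube([25, 1339, 121]);
translate([2118, 489, 163]) cube([25, 1339, 121]);
translate([280, 411, 284]) cube([78, 1495, 17]);
translate([458, 411, 284]) cube([78, 1495, 17]);
translate([636, 411, 284]) cube([78, 1495, 17]);
translate([814, 411, 284]) cube([78, 1495, 17]);
translate([992, 411, 284]) cube([78, 1495, 17]);
translate([1170, 411, 284]) cube([78, 1495, 17]);
translate([1348, 411, 284]) cube([78, 1495, 17]);
translate([1526, 411, 284]) cube([78, 1495, 17]);
translate([1704, 411, 284]) cube([78, 1495, 17]);
translate([1882, 411, 284]) cube([78, 1495, 17]);


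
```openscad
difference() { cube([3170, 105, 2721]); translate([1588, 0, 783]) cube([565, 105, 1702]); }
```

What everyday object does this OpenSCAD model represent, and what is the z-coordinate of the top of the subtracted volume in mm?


A wall with a window opening. The window head height is 2485 mm.

A wall with a rectangular opening subtracted — a window. Sill at z = 783, opening 1702 mm tall, so the head is at 783 + 1702 = 2485 mm.


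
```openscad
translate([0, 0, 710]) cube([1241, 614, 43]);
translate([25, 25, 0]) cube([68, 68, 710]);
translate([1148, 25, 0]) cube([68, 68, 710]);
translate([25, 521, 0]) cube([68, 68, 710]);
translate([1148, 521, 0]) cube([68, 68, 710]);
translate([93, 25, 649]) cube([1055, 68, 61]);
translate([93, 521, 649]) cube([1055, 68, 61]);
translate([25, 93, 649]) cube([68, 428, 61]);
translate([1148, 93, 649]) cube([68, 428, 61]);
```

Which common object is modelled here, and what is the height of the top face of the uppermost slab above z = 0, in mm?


A table. The table height is 753 mm.

A 1241×614×43 slab sits at z = 710 on four 68 mm square posts — a table. The top surface is at 710 + 43 = 753 mm.


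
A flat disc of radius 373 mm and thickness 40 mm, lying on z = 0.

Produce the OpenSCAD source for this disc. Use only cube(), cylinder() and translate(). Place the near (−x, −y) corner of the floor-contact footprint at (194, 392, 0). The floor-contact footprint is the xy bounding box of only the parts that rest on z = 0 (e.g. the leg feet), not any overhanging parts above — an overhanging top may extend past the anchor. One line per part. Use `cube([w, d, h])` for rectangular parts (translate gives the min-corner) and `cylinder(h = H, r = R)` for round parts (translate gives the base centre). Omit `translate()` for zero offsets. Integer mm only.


translate([567, 765, 0]) cylinder(h = 40, r = 373);


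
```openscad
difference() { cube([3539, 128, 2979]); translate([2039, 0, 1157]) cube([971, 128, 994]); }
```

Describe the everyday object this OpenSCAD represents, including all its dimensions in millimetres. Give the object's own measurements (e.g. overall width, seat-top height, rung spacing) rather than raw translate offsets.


A wall 3539 mm long (x), 128 mm thick (y), 2979 mm tall, with a rectangular window opening cut through it. The opening is 971 mm wide and 994 mm tall; its sill is at z = 1157 mm and its near (−x) edge is 2039 mm from the wall's −x end. The opening passes through the full wall thickness.


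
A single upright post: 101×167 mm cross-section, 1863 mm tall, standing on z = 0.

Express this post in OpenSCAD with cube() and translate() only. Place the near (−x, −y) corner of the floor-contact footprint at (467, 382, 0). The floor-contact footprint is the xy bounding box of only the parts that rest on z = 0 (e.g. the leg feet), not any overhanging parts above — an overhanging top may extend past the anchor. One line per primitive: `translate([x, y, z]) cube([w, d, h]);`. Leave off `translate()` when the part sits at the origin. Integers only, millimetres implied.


translate([467, 382, 0]) cube([101, 167, 1863]);


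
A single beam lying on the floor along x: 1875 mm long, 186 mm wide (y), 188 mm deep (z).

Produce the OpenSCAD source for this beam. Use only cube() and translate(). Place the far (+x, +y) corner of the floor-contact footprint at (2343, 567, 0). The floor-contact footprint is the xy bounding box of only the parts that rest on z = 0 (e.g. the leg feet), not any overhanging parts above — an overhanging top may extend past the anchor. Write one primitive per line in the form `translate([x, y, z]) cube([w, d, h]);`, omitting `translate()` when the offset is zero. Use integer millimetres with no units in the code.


translate([468, 381, 0]) cube([1875, 186, 188]);


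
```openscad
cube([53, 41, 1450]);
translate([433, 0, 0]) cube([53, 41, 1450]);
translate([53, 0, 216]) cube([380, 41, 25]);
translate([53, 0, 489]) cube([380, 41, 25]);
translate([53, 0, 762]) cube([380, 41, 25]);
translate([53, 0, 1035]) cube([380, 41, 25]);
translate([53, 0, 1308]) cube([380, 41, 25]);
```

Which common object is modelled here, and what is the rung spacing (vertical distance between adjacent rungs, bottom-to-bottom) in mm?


A ladder. The rung spacing is 273 mm.

Two tall 53×41 posts with 5 short bars between them — a ladder. Adjacent rungs sit at z = 216 and z = 489, so the spacing is 489 − 216 = 273 mm.


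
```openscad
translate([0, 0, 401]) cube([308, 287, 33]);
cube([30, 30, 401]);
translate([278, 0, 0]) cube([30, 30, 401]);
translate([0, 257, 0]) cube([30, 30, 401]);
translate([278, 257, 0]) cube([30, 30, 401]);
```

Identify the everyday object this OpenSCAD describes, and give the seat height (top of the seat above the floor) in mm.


A stool. The seat height is 434 mm.

A 308×287×33 slab at z = 401 on four corner posts — a stool. The seat top is 401 + 33 = 434 mm.


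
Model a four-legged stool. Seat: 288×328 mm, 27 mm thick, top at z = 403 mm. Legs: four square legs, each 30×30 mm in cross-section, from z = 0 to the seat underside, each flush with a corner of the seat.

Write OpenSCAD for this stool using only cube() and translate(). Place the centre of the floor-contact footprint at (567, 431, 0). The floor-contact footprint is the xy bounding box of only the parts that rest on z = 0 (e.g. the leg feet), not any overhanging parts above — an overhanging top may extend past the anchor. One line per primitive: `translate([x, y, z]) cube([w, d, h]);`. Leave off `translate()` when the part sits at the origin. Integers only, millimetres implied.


translate([423, 267, 376]) cube([288, 328, 27]);
translate([423, 267, 0]) cube([30, 30, 376]);
translate([681, 267, 0]) cube([30, 30, 376]);
translate([423, 565, 0]) cube([30, 30, 376]);
translate([681, 565, 0]) cube([30, 30, 376]);


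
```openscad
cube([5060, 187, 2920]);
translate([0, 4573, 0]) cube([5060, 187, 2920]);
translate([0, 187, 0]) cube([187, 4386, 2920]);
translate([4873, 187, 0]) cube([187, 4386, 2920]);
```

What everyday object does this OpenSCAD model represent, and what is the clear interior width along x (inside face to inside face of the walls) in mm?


A house (or room) frame. The interior width is 4686 mm.

Four 2920 mm walls enclosing a rectangle with no floor or roof — a room or house frame. Outside width is 5060 mm and wall thickness is 187 mm, so the interior width is 5060 − 2 × 187 = 4686 mm.


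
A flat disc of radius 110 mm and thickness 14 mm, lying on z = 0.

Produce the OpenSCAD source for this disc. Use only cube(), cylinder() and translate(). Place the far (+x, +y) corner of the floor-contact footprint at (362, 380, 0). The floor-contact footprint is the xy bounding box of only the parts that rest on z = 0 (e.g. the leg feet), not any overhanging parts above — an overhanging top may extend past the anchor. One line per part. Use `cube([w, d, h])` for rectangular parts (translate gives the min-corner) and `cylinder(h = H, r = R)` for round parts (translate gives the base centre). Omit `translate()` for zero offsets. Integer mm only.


translate([252, 270, 0]) cylinder(h = 14, r = 110);


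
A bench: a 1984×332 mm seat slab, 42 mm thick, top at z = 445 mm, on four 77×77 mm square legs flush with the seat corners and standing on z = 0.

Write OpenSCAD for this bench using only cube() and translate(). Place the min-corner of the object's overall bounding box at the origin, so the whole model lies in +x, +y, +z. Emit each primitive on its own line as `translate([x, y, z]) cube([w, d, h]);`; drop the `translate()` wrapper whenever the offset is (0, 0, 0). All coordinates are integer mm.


translate([0, 0, 403]) cube([1984, 332, 42]);
cube([77, 77, 403]);
translate([0, 255, 0]) cube([77, 77, 403]);
translate([1907, 0, 0]) cube([77, 77, 403]);
translate([1907, 255, 0]) cube([77, 77, 403]);


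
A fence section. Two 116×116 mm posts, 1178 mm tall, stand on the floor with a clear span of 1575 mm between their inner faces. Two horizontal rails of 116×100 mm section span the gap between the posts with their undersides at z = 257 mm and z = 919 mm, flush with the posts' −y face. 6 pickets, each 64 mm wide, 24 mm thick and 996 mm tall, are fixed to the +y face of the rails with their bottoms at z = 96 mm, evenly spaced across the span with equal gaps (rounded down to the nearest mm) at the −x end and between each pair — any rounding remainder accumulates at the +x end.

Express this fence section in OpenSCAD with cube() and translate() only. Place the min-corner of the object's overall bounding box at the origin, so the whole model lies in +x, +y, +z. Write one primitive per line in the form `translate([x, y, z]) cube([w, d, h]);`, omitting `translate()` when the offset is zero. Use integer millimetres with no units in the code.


cube([116, 116, 1178]);
translate([1691, 0, 0]) cube([116, 116, 1178]);
translate([116, 0, 257]) cube([1575, 116, 100]);
translate([116, 0, 919]) cube([1575, 116, 100]);
translate([286, 116, 96]) cube([64, 24, 996]);
translate([520, 116, 96]) cube([64, 24, 996]);
translate([754, 116, 96]) cube([64, 24, 996]);
translate([988, 116, 96]) cube([64, 24, 996]);
translate([1222, 116, 96]) cube([64, 24, 996]);
translate([1456, 116, 96]) cube([64, 24, 996]);


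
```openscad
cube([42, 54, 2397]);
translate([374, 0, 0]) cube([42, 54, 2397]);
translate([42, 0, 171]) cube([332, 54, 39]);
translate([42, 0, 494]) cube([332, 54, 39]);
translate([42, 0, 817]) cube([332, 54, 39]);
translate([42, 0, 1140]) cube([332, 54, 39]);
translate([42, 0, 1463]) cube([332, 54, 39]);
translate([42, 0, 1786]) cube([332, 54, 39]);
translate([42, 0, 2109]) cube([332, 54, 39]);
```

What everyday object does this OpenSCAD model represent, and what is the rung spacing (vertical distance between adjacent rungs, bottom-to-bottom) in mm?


A ladder. The rung spacing is 323 mm.

Two tall 42×54 posts with 7 short bars between them — a ladder. Adjacent rungs sit at z = 171 and z = 494, so the spacing is 494 − 171 = 323 mm.


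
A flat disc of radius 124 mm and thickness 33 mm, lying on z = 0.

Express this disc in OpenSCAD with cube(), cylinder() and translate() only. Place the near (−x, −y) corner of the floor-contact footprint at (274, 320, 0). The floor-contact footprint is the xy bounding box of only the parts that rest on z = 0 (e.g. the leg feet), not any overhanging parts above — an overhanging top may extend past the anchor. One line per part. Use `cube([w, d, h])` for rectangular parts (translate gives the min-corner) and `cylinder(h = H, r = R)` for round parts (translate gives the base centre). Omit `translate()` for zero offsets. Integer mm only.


translate([398, 444, 0]) cylinder(h = 33, r = 124);


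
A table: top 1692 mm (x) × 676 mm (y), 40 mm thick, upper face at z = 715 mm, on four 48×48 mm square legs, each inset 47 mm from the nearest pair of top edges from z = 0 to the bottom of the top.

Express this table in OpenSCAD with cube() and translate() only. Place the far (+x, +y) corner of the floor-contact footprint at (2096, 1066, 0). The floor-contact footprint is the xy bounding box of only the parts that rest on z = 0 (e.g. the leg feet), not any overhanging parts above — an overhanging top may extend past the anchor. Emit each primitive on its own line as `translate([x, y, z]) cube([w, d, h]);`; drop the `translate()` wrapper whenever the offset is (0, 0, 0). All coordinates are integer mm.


translate([451, 437, 675]) cube([1692, 676, 40]);
translate([498, 484, 0]) cube([48, 48, 675]);
translate([2048, 484, 0]) cube([48, 48, 675]);
translate([498, 1018, 0]) cube([48, 48, 675]);
translate([2048, 1018, 0]) cube([48, 48, 675]);
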